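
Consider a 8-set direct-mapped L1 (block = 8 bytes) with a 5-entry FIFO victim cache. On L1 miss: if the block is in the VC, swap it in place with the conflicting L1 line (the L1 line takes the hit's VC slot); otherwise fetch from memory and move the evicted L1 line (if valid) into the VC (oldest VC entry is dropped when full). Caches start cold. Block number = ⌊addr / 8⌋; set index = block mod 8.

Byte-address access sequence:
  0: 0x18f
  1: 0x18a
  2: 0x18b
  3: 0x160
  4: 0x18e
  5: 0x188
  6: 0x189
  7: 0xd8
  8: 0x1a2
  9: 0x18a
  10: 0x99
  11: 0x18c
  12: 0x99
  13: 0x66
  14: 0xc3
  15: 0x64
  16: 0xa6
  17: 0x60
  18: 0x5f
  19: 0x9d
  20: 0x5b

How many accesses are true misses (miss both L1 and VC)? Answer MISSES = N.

MISSES = 9

  [0] addr=0x18f blk=49 s=1: MISS | VC []
  [1] addr=0x18a blk=49 s=1: L1-HIT | VC []
  [2] addr=0x18b blk=49 s=1: L1-HIT | VC []
  [3] addr=0x160 blk=44 s=4: MISS | VC []
  [4] addr=0x18e blk=49 s=1: L1-HIT | VC []
  [5] addr=0x188 blk=49 s=1: L1-HIT | VC []
  [6] addr=0x189 blk=49 s=1: L1-HIT | VC []
  [7] addr=0xd8 blk=27 s=3: MISS | VC []
  [8] addr=0x1a2 blk=52 s=4: MISS | VC [44]
  [9] addr=0x18a blk=49 s=1: L1-HIT | VC [44]
  [10] addr=0x99 blk=19 s=3: MISS | VC [44, 27]
  [11] addr=0x18c blk=49 s=1: L1-HIT | VC [44, 27]
  [12] addr=0x99 blk=19 s=3: L1-HIT | VC [44, 27]
  [13] addr=0x66 blk=12 s=4: MISS | VC [44, 27, 52]
  [14] addr=0xc3 blk=24 s=0: MISS | VC [44, 27, 52]
  [15] addr=0x64 blk=12 s=4: L1-HIT | VC [44, 27, 52]
  [16] addr=0xa6 blk=20 s=4: MISS | VC [44, 27, 52, 12]
  [17] addr=0x60 blk=12 s=4: VC-HIT | VC [44, 27, 52, 20]
  [18] addr=0x5f blk=11 s=3: MISS | VC [44, 27, 52, 20, 19]
  [19] addr=0x9d blk=19 s=3: VC-HIT | VC [44, 27, 52, 20, 11]
  [20] addr=0x5b blk=11 s=3: VC-HIT | VC [44, 27, 52, 20, 19]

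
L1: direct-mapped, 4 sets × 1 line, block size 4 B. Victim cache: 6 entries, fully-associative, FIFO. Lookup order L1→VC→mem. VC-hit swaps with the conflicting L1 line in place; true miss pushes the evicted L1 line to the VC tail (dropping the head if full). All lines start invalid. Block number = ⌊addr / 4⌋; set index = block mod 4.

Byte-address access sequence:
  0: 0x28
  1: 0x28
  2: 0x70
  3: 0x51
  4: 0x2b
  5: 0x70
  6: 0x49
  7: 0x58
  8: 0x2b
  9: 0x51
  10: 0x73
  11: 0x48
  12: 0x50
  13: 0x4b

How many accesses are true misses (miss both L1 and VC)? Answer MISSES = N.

0: 0x28 (blk 10, set 2) → MISS  vc=[]
1: 0x28 (blk 10, set 2) → L1-HIT  vc=[]
2: 0x70 (blk 28, set 0) → MISS  vc=[]
3: 0x51 (blk 20, set 0) → MISS  vc=[28]
4: 0x2b (blk 10, set 2) → L1-HIT  vc=[28]
5: 0x70 (blk 28, set 0) → VC-HIT  vc=[20]
6: 0x49 (blk 18, set 2) → MISS  vc=[20, 10]
7: 0x58 (blk 22, set 2) → MISS  vc=[20, 10, 18]
8: 0x2b (blk 10, set 2) → VC-HIT  vc=[20, 22, 18]
9: 0x51 (blk 20, set 0) → VC-HIT  vc=[28, 22, 18]
10: 0x73 (blk 28, set 0) → VC-HIT  vc=[20, 22, 18]
11: 0x48 (blk 18, set 2) → VC-HIT  vc=[20, 22, 10]
12: 0x50 (blk 20, set 0) → VC-HIT  vc=[28, 22, 10]
13: 0x4b (blk 18, set 2) → L1-HIT  vc=[28, 22, 10]

MISSES = 5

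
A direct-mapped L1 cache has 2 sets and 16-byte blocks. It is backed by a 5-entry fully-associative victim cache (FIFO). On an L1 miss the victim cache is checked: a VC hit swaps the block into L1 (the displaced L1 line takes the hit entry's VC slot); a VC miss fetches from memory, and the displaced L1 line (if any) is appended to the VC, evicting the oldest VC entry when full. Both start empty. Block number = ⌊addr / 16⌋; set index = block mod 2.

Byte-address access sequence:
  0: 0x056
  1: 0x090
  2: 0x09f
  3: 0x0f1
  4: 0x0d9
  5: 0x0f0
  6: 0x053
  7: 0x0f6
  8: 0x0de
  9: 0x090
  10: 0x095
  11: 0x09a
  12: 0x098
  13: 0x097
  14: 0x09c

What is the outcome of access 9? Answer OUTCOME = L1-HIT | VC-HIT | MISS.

#0 0x56→b5/s1 MISS; vc=[]
#1 0x90→b9/s1 MISS; vc=[5]
#2 0x9f→b9/s1 L1-HIT; vc=[5]
#3 0xf1→b15/s1 MISS; vc=[5,9]
#4 0xd9→b13/s1 MISS; vc=[5,9,15]
#5 0xf0→b15/s1 VC-HIT; vc=[5,9,13]
#6 0x53→b5/s1 VC-HIT; vc=[15,9,13]
#7 0xf6→b15/s1 VC-HIT; vc=[5,9,13]
#8 0xde→b13/s1 VC-HIT; vc=[5,9,15]
#9 0x90→b9/s1 VC-HIT; vc=[5,13,15]
#10 0x95→b9/s1 L1-HIT; vc=[5,13,15]
#11 0x9a→b9/s1 L1-HIT; vc=[5,13,15]
#12 0x98→b9/s1 L1-HIT; vc=[5,13,15]
#13 0x97→b9/s1 L1-HIT; vc=[5,13,15]
#14 0x9c→b9/s1 L1-HIT; vc=[5,13,15]

OUTCOME = VC-HIT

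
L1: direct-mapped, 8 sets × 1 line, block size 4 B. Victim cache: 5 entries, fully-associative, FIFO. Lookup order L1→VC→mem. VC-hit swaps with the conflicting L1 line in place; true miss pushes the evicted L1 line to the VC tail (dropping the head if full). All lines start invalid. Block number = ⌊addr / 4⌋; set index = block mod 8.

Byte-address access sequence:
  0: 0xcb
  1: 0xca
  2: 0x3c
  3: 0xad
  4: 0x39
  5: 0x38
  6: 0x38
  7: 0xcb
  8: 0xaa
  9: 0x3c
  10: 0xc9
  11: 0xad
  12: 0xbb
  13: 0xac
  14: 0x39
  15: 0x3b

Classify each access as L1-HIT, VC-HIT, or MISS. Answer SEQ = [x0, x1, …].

0: 0xcb (blk 50, set 2) → MISS  vc=[]
1: 0xca (blk 50, set 2) → L1-HIT  vc=[]
2: 0x3c (blk 15, set 7) → MISS  vc=[]
3: 0xad (blk 43, set 3) → MISS  vc=[]
4: 0x39 (blk 14, set 6) → MISS  vc=[]
5: 0x38 (blk 14, set 6) → L1-HIT  vc=[]
6: 0x38 (blk 14, set 6) → L1-HIT  vc=[]
7: 0xcb (blk 50, set 2) → L1-HIT  vc=[]
8: 0xaa (blk 42, set 2) → MISS  vc=[50]
9: 0x3c (blk 15, set 7) → L1-HIT  vc=[50]
10: 0xc9 (blk 50, set 2) → VC-HIT  vc=[42]
11: 0xad (blk 43, set 3) → L1-HIT  vc=[42]
12: 0xbb (blk 46, set 6) → MISS  vc=[42, 14]
13: 0xac (blk 43, set 3) → L1-HIT  vc=[42, 14]
14: 0x39 (blk 14, set 6) → VC-HIT  vc=[42, 46]
15: 0x3b (blk 14, set 6) → L1-HIT  vc=[42, 46]

SEQ = [MISS, L1-HIT, MISS, MISS, MISS, L1-HIT, L1-HIT, L1-HIT, MISS, L1-HIT, VC-HIT, L1-HIT, MISS, L1-HIT, VC-HIT, L1-HIT]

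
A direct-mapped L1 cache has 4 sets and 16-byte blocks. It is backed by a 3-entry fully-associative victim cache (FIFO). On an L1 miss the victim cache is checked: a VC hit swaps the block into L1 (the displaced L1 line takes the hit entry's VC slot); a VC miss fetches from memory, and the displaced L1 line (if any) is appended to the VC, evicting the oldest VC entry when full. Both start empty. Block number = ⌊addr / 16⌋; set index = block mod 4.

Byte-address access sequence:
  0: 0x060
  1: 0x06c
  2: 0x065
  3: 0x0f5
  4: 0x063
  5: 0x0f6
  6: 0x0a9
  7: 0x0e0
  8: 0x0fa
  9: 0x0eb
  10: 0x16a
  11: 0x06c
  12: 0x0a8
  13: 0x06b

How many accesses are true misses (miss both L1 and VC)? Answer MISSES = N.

MISSES = 5

0: 0x60 (blk 6, set 2) → MISS  vc=[]
1: 0x6c (blk 6, set 2) → L1-HIT  vc=[]
2: 0x65 (blk 6, set 2) → L1-HIT  vc=[]
3: 0xf5 (blk 15, set 3) → MISS  vc=[]
4: 0x63 (blk 6, set 2) → L1-HIT  vc=[]
5: 0xf6 (blk 15, set 3) → L1-HIT  vc=[]
6: 0xa9 (blk 10, set 2) → MISS  vc=[6]
7: 0xe0 (blk 14, set 2) → MISS  vc=[6, 10]
8: 0xfa (blk 15, set 3) → L1-HIT  vc=[6, 10]
9: 0xeb (blk 14, set 2) → L1-HIT  vc=[6, 10]
10: 0x16a (blk 22, set 2) → MISS  vc=[6, 10, 14]
11: 0x6c (blk 6, set 2) → VC-HIT  vc=[22, 10, 14]
12: 0xa8 (blk 10, set 2) → VC-HIT  vc=[22, 6, 14]
13: 0x6b (blk 6, set 2) → VC-HIT  vc=[22, 10, 14]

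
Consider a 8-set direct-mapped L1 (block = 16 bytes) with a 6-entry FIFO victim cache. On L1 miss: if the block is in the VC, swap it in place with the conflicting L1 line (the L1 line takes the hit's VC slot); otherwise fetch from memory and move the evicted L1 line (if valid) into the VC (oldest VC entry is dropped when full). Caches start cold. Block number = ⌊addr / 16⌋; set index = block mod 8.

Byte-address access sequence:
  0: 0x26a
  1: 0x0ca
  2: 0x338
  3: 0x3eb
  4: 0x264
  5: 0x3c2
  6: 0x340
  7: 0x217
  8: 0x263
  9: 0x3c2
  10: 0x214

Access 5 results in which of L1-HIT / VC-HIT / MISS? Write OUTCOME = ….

OUTCOME = MISS

#0 0x26a→b38/s6 MISS; vc=[]
#1 0xca→b12/s4 MISS; vc=[]
#2 0x338→b51/s3 MISS; vc=[]
#3 0x3eb→b62/s6 MISS; vc=[38]
#4 0x264→b38/s6 VC-HIT; vc=[62]
#5 0x3c2→b60/s4 MISS; vc=[62,12]
#6 0x340→b52/s4 MISS; vc=[62,12,60]
#7 0x217→b33/s1 MISS; vc=[62,12,60]
#8 0x263→b38/s6 L1-HIT; vc=[62,12,60]
#9 0x3c2→b60/s4 VC-HIT; vc=[62,12,52]
#10 0x214→b33/s1 L1-HIT; vc=[62,12,52]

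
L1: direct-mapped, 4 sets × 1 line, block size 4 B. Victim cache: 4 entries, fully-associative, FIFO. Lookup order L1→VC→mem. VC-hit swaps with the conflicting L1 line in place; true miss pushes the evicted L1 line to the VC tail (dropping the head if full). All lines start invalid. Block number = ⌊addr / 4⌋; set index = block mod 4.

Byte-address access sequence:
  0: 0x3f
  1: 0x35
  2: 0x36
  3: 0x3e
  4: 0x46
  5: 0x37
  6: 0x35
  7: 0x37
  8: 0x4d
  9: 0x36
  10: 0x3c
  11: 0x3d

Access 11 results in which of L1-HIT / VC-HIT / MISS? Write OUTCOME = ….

  [0] addr=0x3f blk=15 s=3: MISS | VC []
  [1] addr=0x35 blk=13 s=1: MISS | VC []
  [2] addr=0x36 blk=13 s=1: L1-HIT | VC []
  [3] addr=0x3e blk=15 s=3: L1-HIT | VC []
  [4] addr=0x46 blk=17 s=1: MISS | VC [13]
  [5] addr=0x37 blk=13 s=1: VC-HIT | VC [17]
  [6] addr=0x35 blk=13 s=1: L1-HIT | VC [17]
  [7] addr=0x37 blk=13 s=1: L1-HIT | VC [17]
  [8] addr=0x4d blk=19 s=3: MISS | VC [17, 15]
  [9] addr=0x36 blk=13 s=1: L1-HIT | VC [17, 15]
  [10] addr=0x3c blk=15 s=3: VC-HIT | VC [17, 19]
  [11] addr=0x3d blk=15 s=3: L1-HIT | VC [17, 19]

OUTCOME = L1-HIT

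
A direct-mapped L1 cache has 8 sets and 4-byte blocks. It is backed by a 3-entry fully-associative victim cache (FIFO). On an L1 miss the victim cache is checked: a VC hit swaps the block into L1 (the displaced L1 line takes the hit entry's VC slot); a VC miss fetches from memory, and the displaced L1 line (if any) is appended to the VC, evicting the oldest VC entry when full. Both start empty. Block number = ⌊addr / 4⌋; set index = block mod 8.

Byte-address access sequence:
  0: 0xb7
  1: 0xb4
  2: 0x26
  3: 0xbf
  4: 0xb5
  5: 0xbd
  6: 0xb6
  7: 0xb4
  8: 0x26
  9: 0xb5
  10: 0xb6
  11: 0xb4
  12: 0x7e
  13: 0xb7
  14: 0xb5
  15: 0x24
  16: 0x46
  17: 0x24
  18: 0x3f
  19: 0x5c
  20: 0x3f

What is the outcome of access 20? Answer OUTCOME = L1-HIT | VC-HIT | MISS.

OUTCOME = VC-HIT

  [0] addr=0xb7 blk=45 s=5: MISS | VC []
  [1] addr=0xb4 blk=45 s=5: L1-HIT | VC []
  [2] addr=0x26 blk=9 s=1: MISS | VC []
  [3] addr=0xbf blk=47 s=7: MISS | VC []
  [4] addr=0xb5 blk=45 s=5: L1-HIT | VC []
  [5] addr=0xbd blk=47 s=7: L1-HIT | VC []
  [6] addr=0xb6 blk=45 s=5: L1-HIT | VC []
  [7] addr=0xb4 blk=45 s=5: L1-HIT | VC []
  [8] addr=0x26 blk=9 s=1: L1-HIT | VC []
  [9] addr=0xb5 blk=45 s=5: L1-HIT | VC []
  [10] addr=0xb6 blk=45 s=5: L1-HIT | VC []
  [11] addr=0xb4 blk=45 s=5: L1-HIT | VC []
  [12] addr=0x7e blk=31 s=7: MISS | VC [47]
  [13] addr=0xb7 blk=45 s=5: L1-HIT | VC [47]
  [14] addr=0xb5 blk=45 s=5: L1-HIT | VC [47]
  [15] addr=0x24 blk=9 s=1: L1-HIT | VC [47]
  [16] addr=0x46 blk=17 s=1: MISS | VC [47, 9]
  [17] addr=0x24 blk=9 s=1: VC-HIT | VC [47, 17]
  [18] addr=0x3f blk=15 s=7: MISS | VC [47, 17, 31]
  [19] addr=0x5c blk=23 s=7: MISS | VC [17, 31, 15]
  [20] addr=0x3f blk=15 s=7: VC-HIT | VC [17, 31, 23]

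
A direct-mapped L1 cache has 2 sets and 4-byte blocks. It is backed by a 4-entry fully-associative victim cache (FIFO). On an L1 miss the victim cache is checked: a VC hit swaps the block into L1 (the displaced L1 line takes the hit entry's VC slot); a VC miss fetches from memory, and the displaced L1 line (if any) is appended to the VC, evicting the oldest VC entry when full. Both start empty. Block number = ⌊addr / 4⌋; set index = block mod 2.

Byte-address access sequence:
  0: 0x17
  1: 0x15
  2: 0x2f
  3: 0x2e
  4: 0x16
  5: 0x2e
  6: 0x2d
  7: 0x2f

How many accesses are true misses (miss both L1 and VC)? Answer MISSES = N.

#0 0x17→b5/s1 MISS; vc=[]
#1 0x15→b5/s1 L1-HIT; vc=[]
#2 0x2f→b11/s1 MISS; vc=[5]
#3 0x2e→b11/s1 L1-HIT; vc=[5]
#4 0x16→b5/s1 VC-HIT; vc=[11]
#5 0x2e→b11/s1 VC-HIT; vc=[5]
#6 0x2d→b11/s1 L1-HIT; vc=[5]
#7 0x2f→b11/s1 L1-HIT; vc=[5]

MISSES = 2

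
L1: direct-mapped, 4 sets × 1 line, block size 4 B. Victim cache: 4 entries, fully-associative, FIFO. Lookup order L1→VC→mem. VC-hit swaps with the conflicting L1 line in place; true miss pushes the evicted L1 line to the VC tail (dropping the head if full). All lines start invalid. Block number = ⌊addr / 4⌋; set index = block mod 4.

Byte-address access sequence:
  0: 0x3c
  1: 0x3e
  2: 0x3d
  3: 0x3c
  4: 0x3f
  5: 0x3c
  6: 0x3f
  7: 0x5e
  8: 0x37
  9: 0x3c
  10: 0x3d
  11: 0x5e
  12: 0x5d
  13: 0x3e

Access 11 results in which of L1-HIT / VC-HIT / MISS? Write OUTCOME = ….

OUTCOME = VC-HIT

  [0] addr=0x3c blk=15 s=3: MISS | VC []
  [1] addr=0x3e blk=15 s=3: L1-HIT | VC []
  [2] addr=0x3d blk=15 s=3: L1-HIT | VC []
  [3] addr=0x3c blk=15 s=3: L1-HIT | VC []
  [4] addr=0x3f blk=15 s=3: L1-HIT | VC []
  [5] addr=0x3c blk=15 s=3: L1-HIT | VC []
  [6] addr=0x3f blk=15 s=3: L1-HIT | VC []
  [7] addr=0x5e blk=23 s=3: MISS | VC [15]
  [8] addr=0x37 blk=13 s=1: MISS | VC [15]
  [9] addr=0x3c blk=15 s=3: VC-HIT | VC [23]
  [10] addr=0x3d blk=15 s=3: L1-HIT | VC [23]
  [11] addr=0x5e blk=23 s=3: VC-HIT | VC [15]
  [12] addr=0x5d blk=23 s=3: L1-HIT | VC [15]
  [13] addr=0x3e blk=15 s=3: VC-HIT | VC [23]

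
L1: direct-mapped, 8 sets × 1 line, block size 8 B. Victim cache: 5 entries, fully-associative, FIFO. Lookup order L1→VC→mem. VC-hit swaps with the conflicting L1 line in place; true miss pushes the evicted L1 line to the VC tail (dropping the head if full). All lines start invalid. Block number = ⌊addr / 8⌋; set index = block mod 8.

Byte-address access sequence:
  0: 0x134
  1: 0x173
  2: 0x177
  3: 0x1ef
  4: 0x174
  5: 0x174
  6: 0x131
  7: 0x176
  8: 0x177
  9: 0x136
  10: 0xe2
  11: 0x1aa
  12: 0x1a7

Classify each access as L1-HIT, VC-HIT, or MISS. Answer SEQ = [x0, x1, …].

SEQ = [MISS, MISS, L1-HIT, MISS, L1-HIT, L1-HIT, VC-HIT, VC-HIT, L1-HIT, VC-HIT, MISS, MISS, MISS]

  [0] addr=0x134 blk=38 s=6: MISS | VC []
  [1] addr=0x173 blk=46 s=6: MISS | VC [38]
  [2] addr=0x177 blk=46 s=6: L1-HIT | VC [38]
  [3] addr=0x1ef blk=61 s=5: MISS | VC [38]
  [4] addr=0x174 blk=46 s=6: L1-HIT | VC [38]
  [5] addr=0x174 blk=46 s=6: L1-HIT | VC [38]
  [6] addr=0x131 blk=38 s=6: VC-HIT | VC [46]
  [7] addr=0x176 blk=46 s=6: VC-HIT | VC [38]
  [8] addr=0x177 blk=46 s=6: L1-HIT | VC [38]
  [9] addr=0x136 blk=38 s=6: VC-HIT | VC [46]
  [10] addr=0xe2 blk=28 s=4: MISS | VC [46]
  [11] addr=0x1aa blk=53 s=5: MISS | VC [46, 61]
  [12] addr=0x1a7 blk=52 s=4: MISS | VC [46, 61, 28]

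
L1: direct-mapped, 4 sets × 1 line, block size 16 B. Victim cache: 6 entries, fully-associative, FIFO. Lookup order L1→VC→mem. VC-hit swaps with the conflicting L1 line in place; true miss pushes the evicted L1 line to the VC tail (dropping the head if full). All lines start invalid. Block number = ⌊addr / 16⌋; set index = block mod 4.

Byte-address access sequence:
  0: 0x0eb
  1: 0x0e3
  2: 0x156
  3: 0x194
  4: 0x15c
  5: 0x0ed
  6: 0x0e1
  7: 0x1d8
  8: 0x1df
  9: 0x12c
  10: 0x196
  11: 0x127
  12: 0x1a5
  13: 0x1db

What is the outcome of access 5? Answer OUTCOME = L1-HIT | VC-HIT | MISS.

0: 0xeb (blk 14, set 2) → MISS  vc=[]
1: 0xe3 (blk 14, set 2) → L1-HIT  vc=[]
2: 0x156 (blk 21, set 1) → MISS  vc=[]
3: 0x194 (blk 25, set 1) → MISS  vc=[21]
4: 0x15c (blk 21, set 1) → VC-HIT  vc=[25]
5: 0xed (blk 14, set 2) → L1-HIT  vc=[25]
6: 0xe1 (blk 14, set 2) → L1-HIT  vc=[25]
7: 0x1d8 (blk 29, set 1) → MISS  vc=[25, 21]
8: 0x1df (blk 29, set 1) → L1-HIT  vc=[25, 21]
9: 0x12c (blk 18, set 2) → MISS  vc=[25, 21, 14]
10: 0x196 (blk 25, set 1) → VC-HIT  vc=[29, 21, 14]
11: 0x127 (blk 18, set 2) → L1-HIT  vc=[29, 21, 14]
12: 0x1a5 (blk 26, set 2) → MISS  vc=[29, 21, 14, 18]
13: 0x1db (blk 29, set 1) → VC-HIT  vc=[25, 21, 14, 18]

OUTCOME = L1-HIT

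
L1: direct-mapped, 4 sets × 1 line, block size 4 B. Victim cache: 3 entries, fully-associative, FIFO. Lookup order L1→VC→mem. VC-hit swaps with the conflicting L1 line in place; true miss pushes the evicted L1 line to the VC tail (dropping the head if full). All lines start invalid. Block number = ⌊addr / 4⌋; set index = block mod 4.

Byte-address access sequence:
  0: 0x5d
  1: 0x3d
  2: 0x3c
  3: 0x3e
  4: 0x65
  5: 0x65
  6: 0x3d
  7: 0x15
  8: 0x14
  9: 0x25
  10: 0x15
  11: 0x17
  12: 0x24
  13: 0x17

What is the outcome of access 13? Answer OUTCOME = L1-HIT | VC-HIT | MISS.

  [0] addr=0x5d blk=23 s=3: MISS | VC []
  [1] addr=0x3d blk=15 s=3: MISS | VC [23]
  [2] addr=0x3c blk=15 s=3: L1-HIT | VC [23]
  [3] addr=0x3e blk=15 s=3: L1-HIT | VC [23]
  [4] addr=0x65 blk=25 s=1: MISS | VC [23]
  [5] addr=0x65 blk=25 s=1: L1-HIT | VC [23]
  [6] addr=0x3d blk=15 s=3: L1-HIT | VC [23]
  [7] addr=0x15 blk=5 s=1: MISS | VC [23, 25]
  [8] addr=0x14 blk=5 s=1: L1-HIT | VC [23, 25]
  [9] addr=0x25 blk=9 s=1: MISS | VC [23, 25, 5]
  [10] addr=0x15 blk=5 s=1: VC-HIT | VC [23, 25, 9]
  [11] addr=0x17 blk=5 s=1: L1-HIT | VC [23, 25, 9]
  [12] addr=0x24 blk=9 s=1: VC-HIT | VC [23, 25, 5]
  [13] addr=0x17 blk=5 s=1: VC-HIT | VC [23, 25, 9]

OUTCOME = VC-HIT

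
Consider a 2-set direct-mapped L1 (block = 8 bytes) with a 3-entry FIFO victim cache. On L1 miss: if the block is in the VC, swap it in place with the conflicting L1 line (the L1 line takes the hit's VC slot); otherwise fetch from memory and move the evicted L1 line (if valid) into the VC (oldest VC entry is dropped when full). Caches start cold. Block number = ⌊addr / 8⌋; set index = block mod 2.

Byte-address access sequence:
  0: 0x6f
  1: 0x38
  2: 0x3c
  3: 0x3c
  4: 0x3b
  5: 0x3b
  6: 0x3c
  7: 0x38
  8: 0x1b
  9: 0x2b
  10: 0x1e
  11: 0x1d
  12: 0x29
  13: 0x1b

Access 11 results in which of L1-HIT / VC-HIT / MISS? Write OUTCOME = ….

0: 0x6f (blk 13, set 1) → MISS  vc=[]
1: 0x38 (blk 7, set 1) → MISS  vc=[13]
2: 0x3c (blk 7, set 1) → L1-HIT  vc=[13]
3: 0x3c (blk 7, set 1) → L1-HIT  vc=[13]
4: 0x3b (blk 7, set 1) → L1-HIT  vc=[13]
5: 0x3b (blk 7, set 1) → L1-HIT  vc=[13]
6: 0x3c (blk 7, set 1) → L1-HIT  vc=[13]
7: 0x38 (blk 7, set 1) → L1-HIT  vc=[13]
8: 0x1b (blk 3, set 1) → MISS  vc=[13, 7]
9: 0x2b (blk 5, set 1) → MISS  vc=[13, 7, 3]
10: 0x1e (blk 3, set 1) → VC-HIT  vc=[13, 7, 5]
11: 0x1d (blk 3, set 1) → L1-HIT  vc=[13, 7, 5]
12: 0x29 (blk 5, set 1) → VC-HIT  vc=[13, 7, 3]
13: 0x1b (blk 3, set 1) → VC-HIT  vc=[13, 7, 5]

OUTCOME = L1-HIT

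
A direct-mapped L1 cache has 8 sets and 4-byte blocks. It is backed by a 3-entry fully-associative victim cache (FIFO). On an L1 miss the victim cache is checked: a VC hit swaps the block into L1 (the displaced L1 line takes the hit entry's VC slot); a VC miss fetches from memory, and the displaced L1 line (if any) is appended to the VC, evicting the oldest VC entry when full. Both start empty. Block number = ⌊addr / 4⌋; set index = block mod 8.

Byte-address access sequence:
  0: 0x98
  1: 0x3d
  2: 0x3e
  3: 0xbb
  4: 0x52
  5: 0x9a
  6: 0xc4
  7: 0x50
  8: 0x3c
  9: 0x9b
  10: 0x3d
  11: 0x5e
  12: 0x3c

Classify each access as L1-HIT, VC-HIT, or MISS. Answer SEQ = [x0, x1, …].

0: 0x98 (blk 38, set 6) → MISS  vc=[]
1: 0x3d (blk 15, set 7) → MISS  vc=[]
2: 0x3e (blk 15, set 7) → L1-HIT  vc=[]
3: 0xbb (blk 46, set 6) → MISS  vc=[38]
4: 0x52 (blk 20, set 4) → MISS  vc=[38]
5: 0x9a (blk 38, set 6) → VC-HIT  vc=[46]
6: 0xc4 (blk 49, set 1) → MISS  vc=[46]
7: 0x50 (blk 20, set 4) → L1-HIT  vc=[46]
8: 0x3c (blk 15, set 7) → L1-HIT  vc=[46]
9: 0x9b (blk 38, set 6) → L1-HIT  vc=[46]
10: 0x3d (blk 15, set 7) → L1-HIT  vc=[46]
11: 0x5e (blk 23, set 7) → MISS  vc=[46, 15]
12: 0x3c (blk 15, set 7) → VC-HIT  vc=[46, 23]

SEQ = [MISS, MISS, L1-HIT, MISS, MISS, VC-HIT, MISS, L1-HIT, L1-HIT, L1-HIT, L1-HIT, MISS, VC-HIT]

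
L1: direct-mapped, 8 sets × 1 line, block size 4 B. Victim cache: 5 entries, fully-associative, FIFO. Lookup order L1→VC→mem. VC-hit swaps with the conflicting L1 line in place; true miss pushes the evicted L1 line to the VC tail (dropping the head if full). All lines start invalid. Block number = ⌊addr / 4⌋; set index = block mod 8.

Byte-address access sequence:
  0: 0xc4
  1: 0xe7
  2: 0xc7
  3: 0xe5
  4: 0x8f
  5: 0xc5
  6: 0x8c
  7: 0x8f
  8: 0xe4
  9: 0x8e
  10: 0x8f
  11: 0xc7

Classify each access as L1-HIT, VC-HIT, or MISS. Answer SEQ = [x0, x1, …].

SEQ = [MISS, MISS, VC-HIT, VC-HIT, MISS, VC-HIT, L1-HIT, L1-HIT, VC-HIT, L1-HIT, L1-HIT, VC-HIT]

0: 0xc4 (blk 49, set 1) → MISS  vc=[]
1: 0xe7 (blk 57, set 1) → MISS  vc=[49]
2: 0xc7 (blk 49, set 1) → VC-HIT  vc=[57]
3: 0xe5 (blk 57, set 1) → VC-HIT  vc=[49]
4: 0x8f (blk 35, set 3) → MISS  vc=[49]
5: 0xc5 (blk 49, set 1) → VC-HIT  vc=[57]
6: 0x8c (blk 35, set 3) → L1-HIT  vc=[57]
7: 0x8f (blk 35, set 3) → L1-HIT  vc=[57]
8: 0xe4 (blk 57, set 1) → VC-HIT  vc=[49]
9: 0x8e (blk 35, set 3) → L1-HIT  vc=[49]
10: 0x8f (blk 35, set 3) → L1-HIT  vc=[49]
11: 0xc7 (blk 49, set 1) → VC-HIT  vc=[57]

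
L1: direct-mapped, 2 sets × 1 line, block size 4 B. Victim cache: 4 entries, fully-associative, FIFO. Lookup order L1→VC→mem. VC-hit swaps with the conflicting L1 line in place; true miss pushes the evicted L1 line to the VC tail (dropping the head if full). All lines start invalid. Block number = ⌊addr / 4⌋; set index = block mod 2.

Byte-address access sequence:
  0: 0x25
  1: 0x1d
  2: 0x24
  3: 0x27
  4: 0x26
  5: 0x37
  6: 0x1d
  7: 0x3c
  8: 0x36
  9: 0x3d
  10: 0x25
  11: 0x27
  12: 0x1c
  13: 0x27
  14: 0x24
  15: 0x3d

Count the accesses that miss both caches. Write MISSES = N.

  [0] addr=0x25 blk=9 s=1: MISS | VC []
  [1] addr=0x1d blk=7 s=1: MISS | VC [9]
  [2] addr=0x24 blk=9 s=1: VC-HIT | VC [7]
  [3] addr=0x27 blk=9 s=1: L1-HIT | VC [7]
  [4] addr=0x26 blk=9 s=1: L1-HIT | VC [7]
  [5] addr=0x37 blk=13 s=1: MISS | VC [7, 9]
  [6] addr=0x1d blk=7 s=1: VC-HIT | VC [13, 9]
  [7] addr=0x3c blk=15 s=1: MISS | VC [13, 9, 7]
  [8] addr=0x36 blk=13 s=1: VC-HIT | VC [15, 9, 7]
  [9] addr=0x3d blk=15 s=1: VC-HIT | VC [13, 9, 7]
  [10] addr=0x25 blk=9 s=1: VC-HIT | VC [13, 15, 7]
  [11] addr=0x27 blk=9 s=1: L1-HIT | VC [13, 15, 7]
  [12] addr=0x1c blk=7 s=1: VC-HIT | VC [13, 15, 9]
  [13] addr=0x27 blk=9 s=1: VC-HIT | VC [13, 15, 7]
  [14] addr=0x24 blk=9 s=1: L1-HIT | VC [13, 15, 7]
  [15] addr=0x3d blk=15 s=1: VC-HIT | VC [13, 9, 7]

MISSES = 4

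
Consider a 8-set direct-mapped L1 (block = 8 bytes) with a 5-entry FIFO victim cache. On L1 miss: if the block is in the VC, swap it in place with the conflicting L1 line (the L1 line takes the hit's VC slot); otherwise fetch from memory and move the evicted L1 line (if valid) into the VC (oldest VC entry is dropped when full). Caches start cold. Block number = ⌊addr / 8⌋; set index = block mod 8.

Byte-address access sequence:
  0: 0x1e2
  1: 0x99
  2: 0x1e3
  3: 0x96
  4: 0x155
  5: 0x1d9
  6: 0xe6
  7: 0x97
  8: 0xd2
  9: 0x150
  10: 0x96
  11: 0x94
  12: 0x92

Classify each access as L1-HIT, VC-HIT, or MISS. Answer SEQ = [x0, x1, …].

SEQ = [MISS, MISS, L1-HIT, MISS, MISS, MISS, MISS, VC-HIT, MISS, VC-HIT, VC-HIT, L1-HIT, L1-HIT]

  [0] addr=0x1e2 blk=60 s=4: MISS | VC []
  [1] addr=0x99 blk=19 s=3: MISS | VC []
  [2] addr=0x1e3 blk=60 s=4: L1-HIT | VC []
  [3] addr=0x96 blk=18 s=2: MISS | VC []
  [4] addr=0x155 blk=42 s=2: MISS | VC [18]
  [5] addr=0x1d9 blk=59 s=3: MISS | VC [18, 19]
  [6] addr=0xe6 blk=28 s=4: MISS | VC [18, 19, 60]
  [7] addr=0x97 blk=18 s=2: VC-HIT | VC [42, 19, 60]
  [8] addr=0xd2 blk=26 s=2: MISS | VC [42, 19, 60, 18]
  [9] addr=0x150 blk=42 s=2: VC-HIT | VC [26, 19, 60, 18]
  [10] addr=0x96 blk=18 s=2: VC-HIT | VC [26, 19, 60, 42]
  [11] addr=0x94 blk=18 s=2: L1-HIT | VC [26, 19, 60, 42]
  [12] addr=0x92 blk=18 s=2: L1-HIT | VC [26, 19, 60, 42]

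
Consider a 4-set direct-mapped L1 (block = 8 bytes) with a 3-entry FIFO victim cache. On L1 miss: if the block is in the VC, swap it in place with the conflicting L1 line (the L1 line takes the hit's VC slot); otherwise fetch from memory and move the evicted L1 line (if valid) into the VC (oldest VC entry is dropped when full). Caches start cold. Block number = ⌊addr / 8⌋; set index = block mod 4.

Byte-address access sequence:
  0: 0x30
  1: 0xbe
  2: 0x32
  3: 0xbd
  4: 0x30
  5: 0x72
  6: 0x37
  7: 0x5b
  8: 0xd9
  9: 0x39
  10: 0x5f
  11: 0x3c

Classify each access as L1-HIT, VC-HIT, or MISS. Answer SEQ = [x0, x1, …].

#0 0x30→b6/s2 MISS; vc=[]
#1 0xbe→b23/s3 MISS; vc=[]
#2 0x32→b6/s2 L1-HIT; vc=[]
#3 0xbd→b23/s3 L1-HIT; vc=[]
#4 0x30→b6/s2 L1-HIT; vc=[]
#5 0x72→b14/s2 MISS; vc=[6]
#6 0x37→b6/s2 VC-HIT; vc=[14]
#7 0x5b→b11/s3 MISS; vc=[14,23]
#8 0xd9→b27/s3 MISS; vc=[14,23,11]
#9 0x39→b7/s3 MISS; vc=[23,11,27]
#10 0x5f→b11/s3 VC-HIT; vc=[23,7,27]
#11 0x3c→b7/s3 VC-HIT; vc=[23,11,27]

SEQ = [MISS, MISS, L1-HIT, L1-HIT, L1-HIT, MISS, VC-HIT, MISS, MISS, MISS, VC-HIT, VC-HIT]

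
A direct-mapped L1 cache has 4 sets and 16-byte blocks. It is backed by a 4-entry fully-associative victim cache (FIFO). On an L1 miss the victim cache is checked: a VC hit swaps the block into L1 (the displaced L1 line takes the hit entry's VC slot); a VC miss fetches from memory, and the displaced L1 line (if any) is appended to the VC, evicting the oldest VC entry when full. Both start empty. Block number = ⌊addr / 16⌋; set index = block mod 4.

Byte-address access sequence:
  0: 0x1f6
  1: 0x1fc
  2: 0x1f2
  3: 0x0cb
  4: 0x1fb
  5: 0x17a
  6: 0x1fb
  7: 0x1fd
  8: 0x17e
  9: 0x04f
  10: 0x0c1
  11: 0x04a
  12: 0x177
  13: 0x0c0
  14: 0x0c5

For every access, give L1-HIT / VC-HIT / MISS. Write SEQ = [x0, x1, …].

  [0] addr=0x1f6 blk=31 s=3: MISS | VC []
  [1] addr=0x1fc blk=31 s=3: L1-HIT | VC []
  [2] addr=0x1f2 blk=31 s=3: L1-HIT | VC []
  [3] addr=0xcb blk=12 s=0: MISS | VC []
  [4] addr=0x1fb blk=31 s=3: L1-HIT | VC []
  [5] addr=0x17a blk=23 s=3: MISS | VC [31]
  [6] addr=0x1fb blk=31 s=3: VC-HIT | VC [23]
  [7] addr=0x1fd blk=31 s=3: L1-HIT | VC [23]
  [8] addr=0x17e blk=23 s=3: VC-HIT | VC [31]
  [9] addr=0x4f blk=4 s=0: MISS | VC [31, 12]
  [10] addr=0xc1 blk=12 s=0: VC-HIT | VC [31, 4]
  [11] addr=0x4a blk=4 s=0: VC-HIT | VC [31, 12]
  [12] addr=0x177 blk=23 s=3: L1-HIT | VC [31, 12]
  [13] addr=0xc0 blk=12 s=0: VC-HIT | VC [31, 4]
  [14] addr=0xc5 blk=12 s=0: L1-HIT | VC [31, 4]

SEQ = [MISS, L1-HIT, L1-HIT, MISS, L1-HIT, MISS, VC-HIT, L1-HIT, VC-HIT, MISS, VC-HIT, VC-HIT, L1-HIT, VC-HIT, L1-HIT]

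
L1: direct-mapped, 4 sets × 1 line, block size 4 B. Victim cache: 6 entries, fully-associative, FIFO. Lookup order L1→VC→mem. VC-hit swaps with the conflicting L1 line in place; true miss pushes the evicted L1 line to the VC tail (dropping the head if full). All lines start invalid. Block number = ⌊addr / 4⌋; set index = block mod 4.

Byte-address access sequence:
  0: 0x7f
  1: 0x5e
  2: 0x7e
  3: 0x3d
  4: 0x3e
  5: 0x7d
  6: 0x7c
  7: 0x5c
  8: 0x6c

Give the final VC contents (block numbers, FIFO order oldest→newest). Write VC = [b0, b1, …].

VC = [31, 15, 23]

  [0] addr=0x7f blk=31 s=3: MISS | VC []
  [1] addr=0x5e blk=23 s=3: MISS | VC [31]
  [2] addr=0x7e blk=31 s=3: VC-HIT | VC [23]
  [3] addr=0x3d blk=15 s=3: MISS | VC [23, 31]
  [4] addr=0x3e blk=15 s=3: L1-HIT | VC [23, 31]
  [5] addr=0x7d blk=31 s=3: VC-HIT | VC [23, 15]
  [6] addr=0x7c blk=31 s=3: L1-HIT | VC [23, 15]
  [7] addr=0x5c blk=23 s=3: VC-HIT | VC [31, 15]
  [8] addr=0x6c blk=27 s=3: MISS | VC [31, 15, 23]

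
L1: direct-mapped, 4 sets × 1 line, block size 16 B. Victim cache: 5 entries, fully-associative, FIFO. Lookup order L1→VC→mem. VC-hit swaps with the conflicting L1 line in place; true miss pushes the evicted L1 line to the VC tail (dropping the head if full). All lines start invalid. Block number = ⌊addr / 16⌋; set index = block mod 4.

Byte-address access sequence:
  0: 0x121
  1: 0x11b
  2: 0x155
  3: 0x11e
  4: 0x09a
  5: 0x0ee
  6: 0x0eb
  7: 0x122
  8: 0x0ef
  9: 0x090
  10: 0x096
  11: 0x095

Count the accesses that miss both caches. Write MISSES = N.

#0 0x121→b18/s2 MISS; vc=[]
#1 0x11b→b17/s1 MISS; vc=[]
#2 0x155→b21/s1 MISS; vc=[17]
#3 0x11e→b17/s1 VC-HIT; vc=[21]
#4 0x9a→b9/s1 MISS; vc=[21,17]
#5 0xee→b14/s2 MISS; vc=[21,17,18]
#6 0xeb→b14/s2 L1-HIT; vc=[21,17,18]
#7 0x122→b18/s2 VC-HIT; vc=[21,17,14]
#8 0xef→b14/s2 VC-HIT; vc=[21,17,18]
#9 0x90→b9/s1 L1-HIT; vc=[21,17,18]
#10 0x96→b9/s1 L1-HIT; vc=[21,17,18]
#11 0x95→b9/s1 L1-HIT; vc=[21,17,18]

MISSES = 5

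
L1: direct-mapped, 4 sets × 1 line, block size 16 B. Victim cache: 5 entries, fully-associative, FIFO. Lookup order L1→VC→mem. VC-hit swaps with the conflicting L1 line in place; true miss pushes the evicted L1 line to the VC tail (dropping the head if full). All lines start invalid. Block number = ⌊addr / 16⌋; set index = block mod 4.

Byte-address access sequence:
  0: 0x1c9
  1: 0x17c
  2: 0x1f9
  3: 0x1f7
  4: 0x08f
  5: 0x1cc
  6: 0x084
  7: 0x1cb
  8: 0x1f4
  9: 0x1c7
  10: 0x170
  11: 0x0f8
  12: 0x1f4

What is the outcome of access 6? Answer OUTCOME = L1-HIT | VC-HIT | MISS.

OUTCOME = VC-HIT

#0 0x1c9→b28/s0 MISS; vc=[]
#1 0x17c→b23/s3 MISS; vc=[]
#2 0x1f9→b31/s3 MISS; vc=[23]
#3 0x1f7→b31/s3 L1-HIT; vc=[23]
#4 0x8f→b8/s0 MISS; vc=[23,28]
#5 0x1cc→b28/s0 VC-HIT; vc=[23,8]
#6 0x84→b8/s0 VC-HIT; vc=[23,28]
#7 0x1cb→b28/s0 VC-HIT; vc=[23,8]
#8 0x1f4→b31/s3 L1-HIT; vc=[23,8]
#9 0x1c7→b28/s0 L1-HIT; vc=[23,8]
#10 0x170→b23/s3 VC-HIT; vc=[31,8]
#11 0xf8→b15/s3 MISS; vc=[31,8,23]
#12 0x1f4→b31/s3 VC-HIT; vc=[15,8,23]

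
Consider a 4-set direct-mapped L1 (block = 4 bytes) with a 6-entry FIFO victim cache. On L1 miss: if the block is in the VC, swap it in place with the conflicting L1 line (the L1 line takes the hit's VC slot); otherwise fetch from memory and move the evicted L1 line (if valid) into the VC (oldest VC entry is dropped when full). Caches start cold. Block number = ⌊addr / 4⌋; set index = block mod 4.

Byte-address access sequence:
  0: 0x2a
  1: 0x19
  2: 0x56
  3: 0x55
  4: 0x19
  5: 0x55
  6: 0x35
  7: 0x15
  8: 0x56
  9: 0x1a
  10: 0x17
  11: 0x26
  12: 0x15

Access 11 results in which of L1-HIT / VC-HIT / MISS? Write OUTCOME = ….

OUTCOME = MISS

#0 0x2a→b10/s2 MISS; vc=[]
#1 0x19→b6/s2 MISS; vc=[10]
#2 0x56→b21/s1 MISS; vc=[10]
#3 0x55→b21/s1 L1-HIT; vc=[10]
#4 0x19→b6/s2 L1-HIT; vc=[10]
#5 0x55→b21/s1 L1-HIT; vc=[10]
#6 0x35→b13/s1 MISS; vc=[10,21]
#7 0x15→b5/s1 MISS; vc=[10,21,13]
#8 0x56→b21/s1 VC-HIT; vc=[10,5,13]
#9 0x1a→b6/s2 L1-HIT; vc=[10,5,13]
#10 0x17→b5/s1 VC-HIT; vc=[10,21,13]
#11 0x26→b9/s1 MISS; vc=[10,21,13,5]
#12 0x15→b5/s1 VC-HIT; vc=[10,21,13,9]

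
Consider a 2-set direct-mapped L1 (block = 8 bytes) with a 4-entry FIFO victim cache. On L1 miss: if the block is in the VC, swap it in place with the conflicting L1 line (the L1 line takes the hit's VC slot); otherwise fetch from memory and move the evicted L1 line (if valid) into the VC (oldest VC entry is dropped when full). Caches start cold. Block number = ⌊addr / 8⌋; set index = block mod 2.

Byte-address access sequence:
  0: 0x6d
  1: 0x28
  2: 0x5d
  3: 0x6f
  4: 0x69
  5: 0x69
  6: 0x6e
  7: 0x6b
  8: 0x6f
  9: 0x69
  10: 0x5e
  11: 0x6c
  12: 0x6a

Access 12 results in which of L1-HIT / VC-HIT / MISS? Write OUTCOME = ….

OUTCOME = L1-HIT

0: 0x6d (blk 13, set 1) → MISS  vc=[]
1: 0x28 (blk 5, set 1) → MISS  vc=[13]
2: 0x5d (blk 11, set 1) → MISS  vc=[13, 5]
3: 0x6f (blk 13, set 1) → VC-HIT  vc=[11, 5]
4: 0x69 (blk 13, set 1) → L1-HIT  vc=[11, 5]
5: 0x69 (blk 13, set 1) → L1-HIT  vc=[11, 5]
6: 0x6e (blk 13, set 1) → L1-HIT  vc=[11, 5]
7: 0x6b (blk 13, set 1) → L1-HIT  vc=[11, 5]
8: 0x6f (blk 13, set 1) → L1-HIT  vc=[11, 5]
9: 0x69 (blk 13, set 1) → L1-HIT  vc=[11, 5]
10: 0x5e (blk 11, set 1) → VC-HIT  vc=[13, 5]
11: 0x6c (blk 13, set 1) → VC-HIT  vc=[11, 5]
12: 0x6a (blk 13, set 1) → L1-HIT  vc=[11, 5]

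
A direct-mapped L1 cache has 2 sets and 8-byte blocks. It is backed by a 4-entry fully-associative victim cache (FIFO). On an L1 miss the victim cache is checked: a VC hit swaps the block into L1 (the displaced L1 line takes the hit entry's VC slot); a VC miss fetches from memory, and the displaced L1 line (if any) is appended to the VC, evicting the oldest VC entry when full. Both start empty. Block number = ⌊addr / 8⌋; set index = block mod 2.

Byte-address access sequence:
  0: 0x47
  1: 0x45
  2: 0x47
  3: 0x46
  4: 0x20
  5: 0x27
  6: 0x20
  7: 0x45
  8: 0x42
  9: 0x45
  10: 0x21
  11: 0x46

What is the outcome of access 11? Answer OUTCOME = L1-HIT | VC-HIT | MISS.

0: 0x47 (blk 8, set 0) → MISS  vc=[]
1: 0x45 (blk 8, set 0) → L1-HIT  vc=[]
2: 0x47 (blk 8, set 0) → L1-HIT  vc=[]
3: 0x46 (blk 8, set 0) → L1-HIT  vc=[]
4: 0x20 (blk 4, set 0) → MISS  vc=[8]
5: 0x27 (blk 4, set 0) → L1-HIT  vc=[8]
6: 0x20 (blk 4, set 0) → L1-HIT  vc=[8]
7: 0x45 (blk 8, set 0) → VC-HIT  vc=[4]
8: 0x42 (blk 8, set 0) → L1-HIT  vc=[4]
9: 0x45 (blk 8, set 0) → L1-HIT  vc=[4]
10: 0x21 (blk 4, set 0) → VC-HIT  vc=[8]
11: 0x46 (blk 8, set 0) → VC-HIT  vc=[4]

OUTCOME = VC-HIT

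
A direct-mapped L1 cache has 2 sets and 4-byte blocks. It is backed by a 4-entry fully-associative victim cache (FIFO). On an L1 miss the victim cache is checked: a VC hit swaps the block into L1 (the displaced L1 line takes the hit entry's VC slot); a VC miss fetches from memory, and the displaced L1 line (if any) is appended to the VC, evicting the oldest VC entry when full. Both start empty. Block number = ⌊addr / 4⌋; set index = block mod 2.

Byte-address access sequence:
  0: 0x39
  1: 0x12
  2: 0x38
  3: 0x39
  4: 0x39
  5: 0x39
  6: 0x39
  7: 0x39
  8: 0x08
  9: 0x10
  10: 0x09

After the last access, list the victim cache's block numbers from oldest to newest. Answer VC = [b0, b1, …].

VC = [4, 14]

#0 0x39→b14/s0 MISS; vc=[]
#1 0x12→b4/s0 MISS; vc=[14]
#2 0x38→b14/s0 VC-HIT; vc=[4]
#3 0x39→b14/s0 L1-HIT; vc=[4]
#4 0x39→b14/s0 L1-HIT; vc=[4]
#5 0x39→b14/s0 L1-HIT; vc=[4]
#6 0x39→b14/s0 L1-HIT; vc=[4]
#7 0x39→b14/s0 L1-HIT; vc=[4]
#8 0x8→b2/s0 MISS; vc=[4,14]
#9 0x10→b4/s0 VC-HIT; vc=[2,14]
#10 0x9→b2/s0 VC-HIT; vc=[4,14]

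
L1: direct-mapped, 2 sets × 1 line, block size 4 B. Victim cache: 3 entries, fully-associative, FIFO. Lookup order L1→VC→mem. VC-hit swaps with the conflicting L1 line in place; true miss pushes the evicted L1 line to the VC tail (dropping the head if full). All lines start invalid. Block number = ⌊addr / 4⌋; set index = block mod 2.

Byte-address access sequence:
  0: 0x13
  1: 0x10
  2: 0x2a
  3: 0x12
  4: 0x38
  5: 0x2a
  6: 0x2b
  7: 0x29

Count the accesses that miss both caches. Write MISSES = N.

MISSES = 3

#0 0x13→b4/s0 MISS; vc=[]
#1 0x10→b4/s0 L1-HIT; vc=[]
#2 0x2a→b10/s0 MISS; vc=[4]
#3 0x12→b4/s0 VC-HIT; vc=[10]
#4 0x38→b14/s0 MISS; vc=[10,4]
#5 0x2a→b10/s0 VC-HIT; vc=[14,4]
#6 0x2b→b10/s0 L1-HIT; vc=[14,4]
#7 0x29→b10/s0 L1-HIT; vc=[14,4]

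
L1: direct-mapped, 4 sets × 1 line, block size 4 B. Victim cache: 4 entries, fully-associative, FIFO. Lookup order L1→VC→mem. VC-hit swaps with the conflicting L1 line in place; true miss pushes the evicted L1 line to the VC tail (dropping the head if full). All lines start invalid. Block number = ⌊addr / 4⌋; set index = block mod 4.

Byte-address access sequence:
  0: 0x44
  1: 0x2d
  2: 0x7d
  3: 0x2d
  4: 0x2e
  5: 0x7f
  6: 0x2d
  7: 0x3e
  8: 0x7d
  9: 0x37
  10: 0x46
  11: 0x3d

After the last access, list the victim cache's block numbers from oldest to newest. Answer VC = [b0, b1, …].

VC = [31, 11, 13]

#0 0x44→b17/s1 MISS; vc=[]
#1 0x2d→b11/s3 MISS; vc=[]
#2 0x7d→b31/s3 MISS; vc=[11]
#3 0x2d→b11/s3 VC-HIT; vc=[31]
#4 0x2e→b11/s3 L1-HIT; vc=[31]
#5 0x7f→b31/s3 VC-HIT; vc=[11]
#6 0x2d→b11/s3 VC-HIT; vc=[31]
#7 0x3e→b15/s3 MISS; vc=[31,11]
#8 0x7d→b31/s3 VC-HIT; vc=[15,11]
#9 0x37→b13/s1 MISS; vc=[15,11,17]
#10 0x46→b17/s1 VC-HIT; vc=[15,11,13]
#11 0x3d→b15/s3 VC-HIT; vc=[31,11,13]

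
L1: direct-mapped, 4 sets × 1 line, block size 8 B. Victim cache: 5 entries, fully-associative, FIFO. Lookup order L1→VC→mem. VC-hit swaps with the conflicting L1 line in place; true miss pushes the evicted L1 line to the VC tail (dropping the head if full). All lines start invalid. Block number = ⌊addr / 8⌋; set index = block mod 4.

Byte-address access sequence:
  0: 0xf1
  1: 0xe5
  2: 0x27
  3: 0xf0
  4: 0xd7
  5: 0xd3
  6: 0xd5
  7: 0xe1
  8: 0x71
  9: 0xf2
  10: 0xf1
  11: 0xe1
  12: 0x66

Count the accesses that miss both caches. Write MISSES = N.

MISSES = 6

#0 0xf1→b30/s2 MISS; vc=[]
#1 0xe5→b28/s0 MISS; vc=[]
#2 0x27→b4/s0 MISS; vc=[28]
#3 0xf0→b30/s2 L1-HIT; vc=[28]
#4 0xd7→b26/s2 MISS; vc=[28,30]
#5 0xd3→b26/s2 L1-HIT; vc=[28,30]
#6 0xd5→b26/s2 L1-HIT; vc=[28,30]
#7 0xe1→b28/s0 VC-HIT; vc=[4,30]
#8 0x71→b14/s2 MISS; vc=[4,30,26]
#9 0xf2→b30/s2 VC-HIT; vc=[4,14,26]
#10 0xf1→b30/s2 L1-HIT; vc=[4,14,26]
#11 0xe1→b28/s0 L1-HIT; vc=[4,14,26]
#12 0x66→b12/s0 MISS; vc=[4,14,26,28]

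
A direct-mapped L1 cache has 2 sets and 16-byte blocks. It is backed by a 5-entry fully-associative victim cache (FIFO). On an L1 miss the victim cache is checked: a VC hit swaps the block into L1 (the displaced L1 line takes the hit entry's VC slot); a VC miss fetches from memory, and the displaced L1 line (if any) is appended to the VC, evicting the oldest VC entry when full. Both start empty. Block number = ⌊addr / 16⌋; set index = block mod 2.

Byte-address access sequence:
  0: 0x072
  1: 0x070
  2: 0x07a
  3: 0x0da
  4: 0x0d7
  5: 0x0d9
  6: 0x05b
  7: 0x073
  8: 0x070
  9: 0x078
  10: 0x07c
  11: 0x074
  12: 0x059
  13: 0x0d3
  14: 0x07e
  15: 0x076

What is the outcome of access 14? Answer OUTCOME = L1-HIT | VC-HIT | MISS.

  [0] addr=0x72 blk=7 s=1: MISS | VC []
  [1] addr=0x70 blk=7 s=1: L1-HIT | VC []
  [2] addr=0x7a blk=7 s=1: L1-HIT | VC []
  [3] addr=0xda blk=13 s=1: MISS | VC [7]
  [4] addr=0xd7 blk=13 s=1: L1-HIT | VC [7]
  [5] addr=0xd9 blk=13 s=1: L1-HIT | VC [7]
  [6] addr=0x5b blk=5 s=1: MISS | VC [7, 13]
  [7] addr=0x73 blk=7 s=1: VC-HIT | VC [5, 13]
  [8] addr=0x70 blk=7 s=1: L1-HIT | VC [5, 13]
  [9] addr=0x78 blk=7 s=1: L1-HIT | VC [5, 13]
  [10] addr=0x7c blk=7 s=1: L1-HIT | VC [5, 13]
  [11] addr=0x74 blk=7 s=1: L1-HIT | VC [5, 13]
  [12] addr=0x59 blk=5 s=1: VC-HIT | VC [7, 13]
  [13] addr=0xd3 blk=13 s=1: VC-HIT | VC [7, 5]
  [14] addr=0x7e blk=7 s=1: VC-HIT | VC [13, 5]
  [15] addr=0x76 blk=7 s=1: L1-HIT | VC [13, 5]

OUTCOME = VC-HIT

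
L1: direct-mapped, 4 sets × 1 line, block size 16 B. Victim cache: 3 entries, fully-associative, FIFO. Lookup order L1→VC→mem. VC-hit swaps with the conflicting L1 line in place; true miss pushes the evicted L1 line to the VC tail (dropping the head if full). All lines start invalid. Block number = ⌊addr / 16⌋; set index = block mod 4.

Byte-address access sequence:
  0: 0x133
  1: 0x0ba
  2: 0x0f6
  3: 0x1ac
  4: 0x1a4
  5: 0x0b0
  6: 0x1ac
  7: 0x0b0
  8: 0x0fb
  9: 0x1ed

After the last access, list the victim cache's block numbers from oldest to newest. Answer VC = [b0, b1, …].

0: 0x133 (blk 19, set 3) → MISS  vc=[]
1: 0xba (blk 11, set 3) → MISS  vc=[19]
2: 0xf6 (blk 15, set 3) → MISS  vc=[19, 11]
3: 0x1ac (blk 26, set 2) → MISS  vc=[19, 11]
4: 0x1a4 (blk 26, set 2) → L1-HIT  vc=[19, 11]
5: 0xb0 (blk 11, set 3) → VC-HIT  vc=[19, 15]
6: 0x1ac (blk 26, set 2) → L1-HIT  vc=[19, 15]
7: 0xb0 (blk 11, set 3) → L1-HIT  vc=[19, 15]
8: 0xfb (blk 15, set 3) → VC-HIT  vc=[19, 11]
9: 0x1ed (blk 30, set 2) → MISS  vc=[19, 11, 26]

VC = [19, 11, 26]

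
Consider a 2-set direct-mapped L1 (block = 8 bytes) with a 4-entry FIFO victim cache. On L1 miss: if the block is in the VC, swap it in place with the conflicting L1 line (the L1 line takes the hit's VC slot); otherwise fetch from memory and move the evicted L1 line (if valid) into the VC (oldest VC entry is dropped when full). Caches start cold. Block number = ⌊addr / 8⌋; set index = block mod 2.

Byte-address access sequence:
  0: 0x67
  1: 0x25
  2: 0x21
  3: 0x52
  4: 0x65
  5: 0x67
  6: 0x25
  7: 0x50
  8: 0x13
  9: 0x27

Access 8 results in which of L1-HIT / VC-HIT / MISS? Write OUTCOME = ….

0: 0x67 (blk 12, set 0) → MISS  vc=[]
1: 0x25 (blk 4, set 0) → MISS  vc=[12]
2: 0x21 (blk 4, set 0) → L1-HIT  vc=[12]
3: 0x52 (blk 10, set 0) → MISS  vc=[12, 4]
4: 0x65 (blk 12, set 0) → VC-HIT  vc=[10, 4]
5: 0x67 (blk 12, set 0) → L1-HIT  vc=[10, 4]
6: 0x25 (blk 4, set 0) → VC-HIT  vc=[10, 12]
7: 0x50 (blk 10, set 0) → VC-HIT  vc=[4, 12]
8: 0x13 (blk 2, set 0) → MISS  vc=[4, 12, 10]
9: 0x27 (blk 4, set 0) → VC-HIT  vc=[2, 12, 10]

OUTCOME = MISS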